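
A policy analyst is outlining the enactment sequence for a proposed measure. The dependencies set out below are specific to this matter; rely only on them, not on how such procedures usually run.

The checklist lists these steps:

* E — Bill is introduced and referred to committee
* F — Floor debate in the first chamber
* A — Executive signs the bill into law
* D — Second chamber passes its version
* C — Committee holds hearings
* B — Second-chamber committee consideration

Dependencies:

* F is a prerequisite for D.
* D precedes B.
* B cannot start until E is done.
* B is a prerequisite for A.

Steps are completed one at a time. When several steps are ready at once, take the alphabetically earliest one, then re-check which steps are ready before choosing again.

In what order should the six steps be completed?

Nothing is required for C, E and F. C has the earlier label → C first.
Ready: E and F. E has the earlier label → E.
F is the only step now ready → F.
D is the only step now ready → D.
Next only B has its prerequisites met → B.
A is the only step now ready → A.

C, E, F, D, B, A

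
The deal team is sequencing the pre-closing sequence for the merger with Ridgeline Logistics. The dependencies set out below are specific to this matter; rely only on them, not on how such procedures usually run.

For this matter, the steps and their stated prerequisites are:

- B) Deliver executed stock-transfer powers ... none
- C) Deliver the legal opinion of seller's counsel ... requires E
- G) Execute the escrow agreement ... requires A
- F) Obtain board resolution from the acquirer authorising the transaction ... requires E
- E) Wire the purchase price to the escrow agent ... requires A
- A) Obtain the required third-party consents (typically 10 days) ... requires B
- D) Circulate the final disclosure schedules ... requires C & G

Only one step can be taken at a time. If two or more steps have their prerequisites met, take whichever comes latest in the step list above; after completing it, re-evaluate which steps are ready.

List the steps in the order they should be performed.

B, A, E, F, G, C, D

B is the only step with nothing outstanding, so it goes first.
A needed B, now all done → A.
Ready: E and G. E is listed later → E.
Now F, G and C have their prerequisites met. F is listed later, so F next.
G and C are both available; G is listed later → G.
C needed E, now all done → C.
D needed G and C, now all done → D.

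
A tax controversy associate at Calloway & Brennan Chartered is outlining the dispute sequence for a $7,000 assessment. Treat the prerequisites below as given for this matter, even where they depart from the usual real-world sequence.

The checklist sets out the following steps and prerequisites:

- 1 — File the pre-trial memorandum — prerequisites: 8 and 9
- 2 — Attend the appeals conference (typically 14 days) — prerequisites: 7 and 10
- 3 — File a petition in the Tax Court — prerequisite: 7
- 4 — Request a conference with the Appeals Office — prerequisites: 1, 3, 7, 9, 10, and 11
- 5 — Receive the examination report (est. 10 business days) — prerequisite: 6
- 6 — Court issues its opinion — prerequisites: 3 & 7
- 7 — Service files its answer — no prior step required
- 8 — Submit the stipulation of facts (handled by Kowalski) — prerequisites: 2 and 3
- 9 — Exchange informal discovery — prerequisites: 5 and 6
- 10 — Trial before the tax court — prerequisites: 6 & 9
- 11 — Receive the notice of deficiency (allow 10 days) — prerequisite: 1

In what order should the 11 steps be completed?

7, 3, 6, 5, 9, 10, 2, 8, 1, 11, 4

7 has no prerequisites → 7 first.
3 needed 7, now all done → 3.
6 needed 3 and 7, now all done → 6.
5 is the only step now ready → 5.
Next only 9 has its prerequisites met → 9.
10 is the only step now ready → 10.
2 needed 7 and 10, now all done → 2.
8 needed 2 and 3, now all done → 8.
That leaves 1 as the only ready step → 1.
11 needed 1, now all done → 11.
Next only 4 has its prerequisites met → 4.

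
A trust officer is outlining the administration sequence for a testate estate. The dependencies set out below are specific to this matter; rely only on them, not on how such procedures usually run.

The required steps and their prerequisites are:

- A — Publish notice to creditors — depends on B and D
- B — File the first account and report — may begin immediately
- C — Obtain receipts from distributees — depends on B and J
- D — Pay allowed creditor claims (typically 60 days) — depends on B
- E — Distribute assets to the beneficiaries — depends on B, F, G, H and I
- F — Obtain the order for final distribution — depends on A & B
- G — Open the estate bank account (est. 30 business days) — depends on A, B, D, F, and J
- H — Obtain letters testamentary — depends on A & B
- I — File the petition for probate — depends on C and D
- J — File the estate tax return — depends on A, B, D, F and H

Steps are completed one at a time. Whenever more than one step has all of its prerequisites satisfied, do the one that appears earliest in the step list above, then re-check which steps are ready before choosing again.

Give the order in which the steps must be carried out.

B is the only step with nothing outstanding, so it goes first.
D needed B, now all done → D.
A is the only step now ready → A.
Now F and H have their prerequisites met. F is listed earlier, so F next.
Next only H has its prerequisites met → H.
J needed A, B, D, F and H, now all done → J.
Ready: C and G. C is listed earlier → C.
I now also ready, so the ready set is {G, I}; G is listed earlier → G.
That leaves I as the only ready step → I.
Next only E has its prerequisites met → E.

B, D, A, F, H, J, C, G, I, E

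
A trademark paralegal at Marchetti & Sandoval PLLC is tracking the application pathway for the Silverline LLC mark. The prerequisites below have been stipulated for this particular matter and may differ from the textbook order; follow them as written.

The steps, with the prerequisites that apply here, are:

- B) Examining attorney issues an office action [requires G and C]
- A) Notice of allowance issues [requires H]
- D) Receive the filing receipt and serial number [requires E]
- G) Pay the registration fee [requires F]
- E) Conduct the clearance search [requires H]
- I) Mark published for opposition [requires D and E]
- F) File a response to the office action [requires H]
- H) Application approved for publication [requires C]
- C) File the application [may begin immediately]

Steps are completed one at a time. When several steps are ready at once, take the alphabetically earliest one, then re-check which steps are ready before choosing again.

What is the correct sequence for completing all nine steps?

C H A E D F G B I

Only C has no prerequisites, so it is first.
H needed C, now all done → H.
Ready: A, E and F. A has the earlier label → A.
Now E and F have their prerequisites met. E has the earlier label, so E next.
Ready: D and F. D has the earlier label → D.
Ready: F and I. F has the earlier label → F.
G now also ready, so the ready set is {G, I}; G has the earlier label → G.
B now also ready, so the ready set is {B, I}; B has the earlier label → B.
Next only I has its prerequisites met → I.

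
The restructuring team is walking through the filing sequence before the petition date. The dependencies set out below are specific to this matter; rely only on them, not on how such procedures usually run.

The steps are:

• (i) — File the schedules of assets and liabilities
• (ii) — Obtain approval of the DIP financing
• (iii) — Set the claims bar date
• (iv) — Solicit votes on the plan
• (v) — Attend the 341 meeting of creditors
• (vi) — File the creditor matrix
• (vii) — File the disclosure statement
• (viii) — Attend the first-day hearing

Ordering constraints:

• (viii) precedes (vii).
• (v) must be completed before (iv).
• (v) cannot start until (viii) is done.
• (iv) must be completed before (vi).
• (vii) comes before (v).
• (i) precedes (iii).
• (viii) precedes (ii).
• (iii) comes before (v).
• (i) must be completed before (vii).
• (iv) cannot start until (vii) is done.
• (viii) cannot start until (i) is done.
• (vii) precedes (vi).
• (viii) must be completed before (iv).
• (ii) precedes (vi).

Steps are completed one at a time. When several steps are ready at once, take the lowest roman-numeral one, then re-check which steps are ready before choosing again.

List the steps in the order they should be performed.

Only (i) has no prerequisites, so it is first.
Now (iii) and (viii) have their prerequisites met. (iii) has the earlier label, so (iii) next.
(viii) needed (i), now all done → (viii).
Now (ii) and (vii) have their prerequisites met. (ii) has the earlier label, so (ii) next.
Next only (vii) has its prerequisites met → (vii).
(v) needed (iii), (vii) and (viii), now all done → (v).
(iv) needed (v), (vii) and (viii), now all done → (iv).
(vi) needed (ii), (iv) and (vii), now all done → (vi).

(i), (iii), (viii), (ii), (vii), (v), (iv), (vi)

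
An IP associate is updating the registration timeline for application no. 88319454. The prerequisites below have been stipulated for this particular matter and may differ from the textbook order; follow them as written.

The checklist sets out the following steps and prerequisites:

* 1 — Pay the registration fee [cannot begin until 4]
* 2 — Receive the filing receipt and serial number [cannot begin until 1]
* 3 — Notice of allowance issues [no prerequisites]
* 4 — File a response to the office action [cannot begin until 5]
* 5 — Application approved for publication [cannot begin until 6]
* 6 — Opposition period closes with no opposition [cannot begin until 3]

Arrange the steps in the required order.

3 → 6 → 5 → 4 → 1 → 2

3 has no prerequisites → 3 first.
6 needed 3, now all done → 6.
That leaves 5 as the only ready step → 5.
Next only 4 has its prerequisites met → 4.
1 needed 4, now all done → 1.
2 is the only step now ready → 2.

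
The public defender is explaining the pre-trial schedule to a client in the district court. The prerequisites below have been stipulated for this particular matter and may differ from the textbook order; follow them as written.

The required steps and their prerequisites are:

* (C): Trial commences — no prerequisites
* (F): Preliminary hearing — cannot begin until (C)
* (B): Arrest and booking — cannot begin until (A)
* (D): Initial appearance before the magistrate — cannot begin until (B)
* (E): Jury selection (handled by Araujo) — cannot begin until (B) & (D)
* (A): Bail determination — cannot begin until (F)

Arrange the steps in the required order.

(C), (F), (A), (B), (D), (E)

Only (C) has no prerequisites, so it is first.
(F) needed (C), now all done → (F).
Next only (A) has its prerequisites met → (A).
That leaves (B) as the only ready step → (B).
That leaves (D) as the only ready step → (D).
That leaves (E) as the only ready step → (E).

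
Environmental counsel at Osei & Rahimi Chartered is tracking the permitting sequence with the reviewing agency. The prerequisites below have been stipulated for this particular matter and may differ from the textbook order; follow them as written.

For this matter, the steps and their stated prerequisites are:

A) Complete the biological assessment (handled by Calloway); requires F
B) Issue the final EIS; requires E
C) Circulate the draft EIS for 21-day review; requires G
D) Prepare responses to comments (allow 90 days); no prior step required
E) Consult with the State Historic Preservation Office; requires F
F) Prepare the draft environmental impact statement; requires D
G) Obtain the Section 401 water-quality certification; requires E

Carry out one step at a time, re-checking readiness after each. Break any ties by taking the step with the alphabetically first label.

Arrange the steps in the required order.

D has no prerequisites → D first.
That leaves F as the only ready step → F.
Now A and E have their prerequisites met. A has the earlier label, so A next.
Next only E has its prerequisites met → E.
B and G are both available; B has the earlier label → B.
G needed E, now all done → G.
C needed G, now all done → C.

D, F, A, E, B, G, C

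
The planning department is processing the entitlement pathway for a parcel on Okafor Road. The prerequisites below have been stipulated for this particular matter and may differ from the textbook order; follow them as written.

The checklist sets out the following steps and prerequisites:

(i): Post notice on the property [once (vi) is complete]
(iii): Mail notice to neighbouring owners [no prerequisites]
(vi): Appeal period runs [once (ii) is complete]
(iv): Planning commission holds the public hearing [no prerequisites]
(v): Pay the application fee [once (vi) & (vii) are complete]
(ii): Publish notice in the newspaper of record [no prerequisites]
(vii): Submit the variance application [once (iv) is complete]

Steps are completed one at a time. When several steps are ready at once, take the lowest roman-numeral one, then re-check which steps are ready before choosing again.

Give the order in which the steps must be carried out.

(ii) → (iii) → (iv) → (vi) → (i) → (vii) → (v)

(ii), (iii) and (iv) have no prerequisites; (ii) has the earlier label, so (ii) is first.
(vi) now also ready, so the ready set is {(iii), (iv), (vi)}; (iii) has the earlier label → (iii).
Now (iv) and (vi) have their prerequisites met. (iv) has the earlier label, so (iv) next.
(vii) now also ready, so the ready set is {(vi), (vii)}; (vi) has the earlier label → (vi).
(i) now also ready, so the ready set is {(i), (vii)}; (i) has the earlier label → (i).
(vii) is the only step now ready → (vii).
(v) needed (vi) and (vii), now all done → (v).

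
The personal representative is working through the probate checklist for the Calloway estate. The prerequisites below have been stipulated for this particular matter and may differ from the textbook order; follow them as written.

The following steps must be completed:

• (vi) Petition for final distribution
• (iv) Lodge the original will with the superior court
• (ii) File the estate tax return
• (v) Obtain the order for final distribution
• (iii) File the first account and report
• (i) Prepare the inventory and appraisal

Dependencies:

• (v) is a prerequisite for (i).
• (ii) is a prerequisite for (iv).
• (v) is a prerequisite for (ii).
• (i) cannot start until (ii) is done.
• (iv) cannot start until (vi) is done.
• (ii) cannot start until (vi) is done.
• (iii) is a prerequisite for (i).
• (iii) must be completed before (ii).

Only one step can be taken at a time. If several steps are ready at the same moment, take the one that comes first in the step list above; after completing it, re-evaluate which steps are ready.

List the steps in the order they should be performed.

(vi), (v), (iii), (ii), (iv), (i)

(vi), (v) and (iii) have no prerequisites; (vi) is listed earlier, so (vi) is first.
Now (v) and (iii) have their prerequisites met. (v) is listed earlier, so (v) next.
Next only (iii) has its prerequisites met → (iii).
(ii) needed (vi), (v) and (iii), now all done → (ii).
Ready: (iv) and (i). (iv) is listed earlier → (iv).
(i) is the only step now ready → (i).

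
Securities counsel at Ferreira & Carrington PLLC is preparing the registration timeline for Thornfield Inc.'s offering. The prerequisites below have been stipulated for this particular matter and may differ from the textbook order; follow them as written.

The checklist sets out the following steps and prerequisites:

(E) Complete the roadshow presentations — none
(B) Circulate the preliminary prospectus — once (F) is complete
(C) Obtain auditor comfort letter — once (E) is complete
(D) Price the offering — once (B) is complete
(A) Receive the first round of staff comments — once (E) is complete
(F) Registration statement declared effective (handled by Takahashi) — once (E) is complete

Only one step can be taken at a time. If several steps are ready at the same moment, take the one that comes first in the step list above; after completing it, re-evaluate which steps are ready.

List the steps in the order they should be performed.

(E) is the only step with nothing outstanding, so it goes first.
Now (C), (A) and (F) have their prerequisites met. (C) is listed earlier, so (C) next.
Ready: (A) and (F). (A) is listed earlier → (A).
(F) is the only step now ready → (F).
That leaves (B) as the only ready step → (B).
(D) needed (B), now all done → (D).

(E) (C) (A) (F) (B) (D)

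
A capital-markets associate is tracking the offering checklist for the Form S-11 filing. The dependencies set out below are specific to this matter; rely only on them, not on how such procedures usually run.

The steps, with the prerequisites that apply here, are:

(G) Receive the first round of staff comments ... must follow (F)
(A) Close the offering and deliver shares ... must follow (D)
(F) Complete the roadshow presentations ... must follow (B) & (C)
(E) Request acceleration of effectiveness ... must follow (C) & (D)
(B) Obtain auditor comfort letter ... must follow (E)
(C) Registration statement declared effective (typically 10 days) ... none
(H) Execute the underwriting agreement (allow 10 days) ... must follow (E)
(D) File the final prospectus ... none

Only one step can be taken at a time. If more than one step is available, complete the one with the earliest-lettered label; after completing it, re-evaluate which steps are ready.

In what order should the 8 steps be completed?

Nothing is required for (C) and (D). (C) has the earlier label → (C) first.
That leaves (D) as the only ready step → (D).
Now (A) and (E) have their prerequisites met. (A) has the earlier label, so (A) next.
That leaves (E) as the only ready step → (E).
(B) and (H) are both available; (B) has the earlier label → (B).
(F) now also ready, so the ready set is {(F), (H)}; (F) has the earlier label → (F).
Ready: (G) and (H). (G) has the earlier label → (G).
Next only (H) has its prerequisites met → (H).

(C), (D), (A), (E), (B), (F), (G), (H)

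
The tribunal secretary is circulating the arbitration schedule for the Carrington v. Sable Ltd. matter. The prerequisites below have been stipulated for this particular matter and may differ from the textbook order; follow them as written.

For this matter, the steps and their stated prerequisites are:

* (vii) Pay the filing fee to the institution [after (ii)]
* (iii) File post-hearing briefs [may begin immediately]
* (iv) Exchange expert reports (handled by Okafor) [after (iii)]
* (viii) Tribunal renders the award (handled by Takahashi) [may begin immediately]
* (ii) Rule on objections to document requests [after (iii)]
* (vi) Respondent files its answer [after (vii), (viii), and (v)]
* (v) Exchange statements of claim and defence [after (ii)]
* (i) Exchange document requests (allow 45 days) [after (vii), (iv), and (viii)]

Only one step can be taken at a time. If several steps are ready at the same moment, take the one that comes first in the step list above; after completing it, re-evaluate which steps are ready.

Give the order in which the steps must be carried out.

(iii) (iv) (viii) (ii) (vii) (v) (vi) (i)

(iii) and (viii) have no prerequisites; (iii) is listed earlier, so (iii) is first.
Ready: (iv), (viii) and (ii). (iv) is listed earlier → (iv).
Ready: (viii) and (ii). (viii) is listed earlier → (viii).
(ii) is the only step now ready → (ii).
Now (vii) and (v) have their prerequisites met. (vii) is listed earlier, so (vii) next.
Ready: (v) and (i). (v) is listed earlier → (v).
Ready: (vi) and (i). (vi) is listed earlier → (vi).
(i) needed (vii), (iv) and (viii), now all done → (i).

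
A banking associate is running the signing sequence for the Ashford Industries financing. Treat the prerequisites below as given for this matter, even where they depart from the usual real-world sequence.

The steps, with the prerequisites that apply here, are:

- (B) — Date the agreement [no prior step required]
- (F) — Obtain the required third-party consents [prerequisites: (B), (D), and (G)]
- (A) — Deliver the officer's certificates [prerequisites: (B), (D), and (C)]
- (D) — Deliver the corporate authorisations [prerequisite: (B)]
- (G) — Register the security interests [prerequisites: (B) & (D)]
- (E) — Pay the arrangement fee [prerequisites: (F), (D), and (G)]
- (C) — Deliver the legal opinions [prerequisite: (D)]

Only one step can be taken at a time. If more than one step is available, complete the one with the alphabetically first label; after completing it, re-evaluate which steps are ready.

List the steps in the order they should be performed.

(B) is the only step with nothing outstanding, so it goes first.
That leaves (D) as the only ready step → (D).
Ready: (C) and (G). (C) has the earlier label → (C).
(A) and (G) are both available; (A) has the earlier label → (A).
That leaves (G) as the only ready step → (G).
(F) is the only step now ready → (F).
(E) is the only step now ready → (E).

(B) (D) (C) (A) (G) (F) (E)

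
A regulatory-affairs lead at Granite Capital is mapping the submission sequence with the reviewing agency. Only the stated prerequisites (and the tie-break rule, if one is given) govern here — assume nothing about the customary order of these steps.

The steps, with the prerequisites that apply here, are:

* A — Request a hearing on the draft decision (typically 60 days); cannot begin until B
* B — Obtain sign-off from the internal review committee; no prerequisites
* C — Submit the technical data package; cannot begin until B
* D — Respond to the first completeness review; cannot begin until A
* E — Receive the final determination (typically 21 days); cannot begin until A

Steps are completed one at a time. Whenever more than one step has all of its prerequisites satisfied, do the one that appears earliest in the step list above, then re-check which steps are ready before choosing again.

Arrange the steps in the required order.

B → A → C → D → E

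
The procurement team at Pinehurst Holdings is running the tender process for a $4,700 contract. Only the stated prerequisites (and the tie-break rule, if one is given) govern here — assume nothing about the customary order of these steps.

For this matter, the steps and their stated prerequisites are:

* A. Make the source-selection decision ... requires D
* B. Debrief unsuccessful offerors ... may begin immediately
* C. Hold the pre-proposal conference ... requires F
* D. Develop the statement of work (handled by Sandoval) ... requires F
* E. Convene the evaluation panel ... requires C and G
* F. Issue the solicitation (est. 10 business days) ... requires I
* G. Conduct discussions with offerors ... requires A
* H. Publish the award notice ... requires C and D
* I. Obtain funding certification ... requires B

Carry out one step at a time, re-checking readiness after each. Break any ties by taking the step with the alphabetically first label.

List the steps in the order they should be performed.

B, I, F, C, D, A, G, E, H

B has no prerequisites → B first.
I needed B, now all done → I.
F is the only step now ready → F.
Now C and D have their prerequisites met. C has the earlier label, so C next.
Next only D has its prerequisites met → D.
Now A and H have their prerequisites met. A has the earlier label, so A next.
G now also ready, so the ready set is {G, H}; G has the earlier label → G.
E now also ready, so the ready set is {E, H}; E has the earlier label → E.
H needed C and D, now all done → H.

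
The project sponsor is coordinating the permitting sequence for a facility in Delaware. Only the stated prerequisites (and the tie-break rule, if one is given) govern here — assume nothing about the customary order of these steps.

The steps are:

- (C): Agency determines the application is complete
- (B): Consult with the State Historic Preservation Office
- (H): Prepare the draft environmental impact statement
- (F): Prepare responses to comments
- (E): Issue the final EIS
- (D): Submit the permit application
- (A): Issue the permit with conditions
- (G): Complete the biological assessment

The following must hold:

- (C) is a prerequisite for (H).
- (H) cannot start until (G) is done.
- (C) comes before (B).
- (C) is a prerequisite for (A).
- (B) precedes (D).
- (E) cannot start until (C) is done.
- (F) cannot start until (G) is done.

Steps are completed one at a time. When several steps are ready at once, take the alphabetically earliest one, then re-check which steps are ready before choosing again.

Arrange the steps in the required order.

(C), (A), (B), (D), (E), (G), (F), (H)

(C) and (G) have no prerequisites; (C) has the earlier label, so (C) is first.
Ready: (A), (B), (E) and (G). (A) has the earlier label → (A).
Ready: (B), (E) and (G). (B) has the earlier label → (B).
Ready: (D), (E) and (G). (D) has the earlier label → (D).
Ready: (E) and (G). (E) has the earlier label → (E).
Next only (G) has its prerequisites met → (G).
(F) and (H) are both available; (F) has the earlier label → (F).
(H) needed (C) and (G), now all done → (H).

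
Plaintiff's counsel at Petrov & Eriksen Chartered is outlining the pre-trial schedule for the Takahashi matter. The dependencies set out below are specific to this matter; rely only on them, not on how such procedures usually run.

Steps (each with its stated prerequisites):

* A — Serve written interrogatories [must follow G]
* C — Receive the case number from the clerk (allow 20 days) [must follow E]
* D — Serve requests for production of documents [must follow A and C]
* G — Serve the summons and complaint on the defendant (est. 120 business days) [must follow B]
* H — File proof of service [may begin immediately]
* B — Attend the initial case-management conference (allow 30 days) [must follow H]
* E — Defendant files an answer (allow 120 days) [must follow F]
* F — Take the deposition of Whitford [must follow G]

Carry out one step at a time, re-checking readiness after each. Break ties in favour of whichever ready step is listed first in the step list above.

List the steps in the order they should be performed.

H, B, G, A, F, E, C, D

H is the only step with nothing outstanding, so it goes first.
B is the only step now ready → B.
G is the only step now ready → G.
Now A and F have their prerequisites met. A is listed earlier, so A next.
F needed G, now all done → F.
That leaves E as the only ready step → E.
That leaves C as the only ready step → C.
D is the only step now ready → D.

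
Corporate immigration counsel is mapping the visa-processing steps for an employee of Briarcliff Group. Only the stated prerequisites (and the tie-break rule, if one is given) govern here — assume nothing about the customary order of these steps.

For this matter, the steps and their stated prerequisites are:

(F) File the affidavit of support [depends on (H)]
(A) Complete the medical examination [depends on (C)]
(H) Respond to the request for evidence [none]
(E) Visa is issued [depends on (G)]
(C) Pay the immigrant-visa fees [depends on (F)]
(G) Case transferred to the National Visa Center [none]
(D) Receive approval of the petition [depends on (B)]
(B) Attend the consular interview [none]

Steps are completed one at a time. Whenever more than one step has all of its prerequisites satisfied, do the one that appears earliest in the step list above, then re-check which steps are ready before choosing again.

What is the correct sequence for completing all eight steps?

(H), (G) and (B) have no prerequisites; (H) is listed earlier, so (H) is first.
Now (F), (G) and (B) have their prerequisites met. (F) is listed earlier, so (F) next.
(C) now also ready, so the ready set is {(C), (G), (B)}; (C) is listed earlier → (C).
(A) now also ready, so the ready set is {(A), (G), (B)}; (A) is listed earlier → (A).
Now (G) and (B) have their prerequisites met. (G) is listed earlier, so (G) next.
Ready: (E) and (B). (E) is listed earlier → (E).
(B) is the only step now ready → (B).
That leaves (D) as the only ready step → (D).

(H), (F), (C), (A), (G), (E), (B), (D)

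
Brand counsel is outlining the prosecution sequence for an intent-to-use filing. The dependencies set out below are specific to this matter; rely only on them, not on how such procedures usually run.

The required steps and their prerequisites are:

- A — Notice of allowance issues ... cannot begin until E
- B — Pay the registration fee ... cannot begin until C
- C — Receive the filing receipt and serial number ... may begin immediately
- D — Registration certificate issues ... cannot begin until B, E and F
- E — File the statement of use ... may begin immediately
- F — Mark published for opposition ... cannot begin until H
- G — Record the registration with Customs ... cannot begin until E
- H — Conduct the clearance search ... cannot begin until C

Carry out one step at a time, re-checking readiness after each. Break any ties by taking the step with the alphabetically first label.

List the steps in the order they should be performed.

Nothing is required for C and E. C has the earlier label → C first.
B and H now also ready, so the ready set is {B, E, H}; B has the earlier label → B.
E and H are both available; E has the earlier label → E.
A and G now also ready, so the ready set is {A, G, H}; A has the earlier label → A.
G and H are both available; G has the earlier label → G.
H needed C, now all done → H.
F needed H, now all done → F.
D is the only step now ready → D.

C B E A G H F D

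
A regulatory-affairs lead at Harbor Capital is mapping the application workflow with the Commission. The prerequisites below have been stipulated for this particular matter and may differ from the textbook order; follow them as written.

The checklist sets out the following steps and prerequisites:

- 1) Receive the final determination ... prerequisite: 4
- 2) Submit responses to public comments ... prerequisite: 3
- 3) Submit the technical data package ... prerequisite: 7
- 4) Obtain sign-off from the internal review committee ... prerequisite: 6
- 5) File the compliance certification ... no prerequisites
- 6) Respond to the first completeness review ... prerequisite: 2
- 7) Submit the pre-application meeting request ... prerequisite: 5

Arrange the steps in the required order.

5 7 3 2 6 4 1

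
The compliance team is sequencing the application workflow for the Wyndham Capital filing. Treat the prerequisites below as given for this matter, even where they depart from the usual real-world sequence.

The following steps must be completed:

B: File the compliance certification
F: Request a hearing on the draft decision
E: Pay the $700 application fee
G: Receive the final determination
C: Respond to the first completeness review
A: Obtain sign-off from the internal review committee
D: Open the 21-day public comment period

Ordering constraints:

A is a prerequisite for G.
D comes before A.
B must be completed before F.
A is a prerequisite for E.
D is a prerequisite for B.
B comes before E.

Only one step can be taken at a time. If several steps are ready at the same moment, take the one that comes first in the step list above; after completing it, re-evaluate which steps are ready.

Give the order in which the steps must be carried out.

C, D, B, F, A, E, G

C and D have no prerequisites; C is listed earlier, so C is first.
Next only D has its prerequisites met → D.
B and A are both available; B is listed earlier → B.
Now F and A have their prerequisites met. F is listed earlier, so F next.
A needed D, now all done → A.
E and G are both available; E is listed earlier → E.
Next only G has its prerequisites met → G.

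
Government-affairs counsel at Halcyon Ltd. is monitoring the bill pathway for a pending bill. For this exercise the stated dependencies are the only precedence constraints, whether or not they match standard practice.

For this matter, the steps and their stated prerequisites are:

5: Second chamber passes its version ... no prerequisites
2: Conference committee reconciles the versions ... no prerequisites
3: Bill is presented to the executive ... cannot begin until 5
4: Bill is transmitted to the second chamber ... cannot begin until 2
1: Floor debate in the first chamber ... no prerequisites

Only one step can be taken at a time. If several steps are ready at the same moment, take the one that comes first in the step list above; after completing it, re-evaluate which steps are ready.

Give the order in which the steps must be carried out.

5, 2, 3, 4, 1

Nothing is required for 5, 2 and 1. 5 is listed earlier → 5 first.
Ready: 2, 3 and 1. 2 is listed earlier → 2.
Ready: 3, 4 and 1. 3 is listed earlier → 3.
Now 4 and 1 have their prerequisites met. 4 is listed earlier, so 4 next.
1 is the only step now ready → 1.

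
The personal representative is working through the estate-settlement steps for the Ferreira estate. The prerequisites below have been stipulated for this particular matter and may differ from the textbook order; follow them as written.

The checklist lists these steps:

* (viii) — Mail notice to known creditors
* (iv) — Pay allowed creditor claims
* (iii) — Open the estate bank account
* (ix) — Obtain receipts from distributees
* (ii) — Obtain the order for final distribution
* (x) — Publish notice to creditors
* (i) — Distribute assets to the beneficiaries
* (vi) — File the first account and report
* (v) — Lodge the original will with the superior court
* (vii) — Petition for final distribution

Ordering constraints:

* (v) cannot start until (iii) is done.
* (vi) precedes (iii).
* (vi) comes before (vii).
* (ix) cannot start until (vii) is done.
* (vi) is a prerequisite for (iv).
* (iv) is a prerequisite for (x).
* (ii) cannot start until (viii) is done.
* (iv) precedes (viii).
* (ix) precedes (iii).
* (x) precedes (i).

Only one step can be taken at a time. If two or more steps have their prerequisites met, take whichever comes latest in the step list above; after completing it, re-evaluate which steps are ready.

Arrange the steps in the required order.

(vi), (vii), (ix), (iii), (v), (iv), (x), (i), (viii), (ii)

(vi) is the only step with nothing outstanding, so it goes first.
(vii) and (iv) are both available; (vii) is listed later → (vii).
Ready: (ix) and (iv). (ix) is listed later → (ix).
(iii) now also ready, so the ready set is {(iii), (iv)}; (iii) is listed later → (iii).
(v) and (iv) are both available; (v) is listed later → (v).
Next only (iv) has its prerequisites met → (iv).
Ready: (x) and (viii). (x) is listed later → (x).
(i) and (viii) are both available; (i) is listed later → (i).
Next only (viii) has its prerequisites met → (viii).
(ii) needed (viii), now all done → (ii).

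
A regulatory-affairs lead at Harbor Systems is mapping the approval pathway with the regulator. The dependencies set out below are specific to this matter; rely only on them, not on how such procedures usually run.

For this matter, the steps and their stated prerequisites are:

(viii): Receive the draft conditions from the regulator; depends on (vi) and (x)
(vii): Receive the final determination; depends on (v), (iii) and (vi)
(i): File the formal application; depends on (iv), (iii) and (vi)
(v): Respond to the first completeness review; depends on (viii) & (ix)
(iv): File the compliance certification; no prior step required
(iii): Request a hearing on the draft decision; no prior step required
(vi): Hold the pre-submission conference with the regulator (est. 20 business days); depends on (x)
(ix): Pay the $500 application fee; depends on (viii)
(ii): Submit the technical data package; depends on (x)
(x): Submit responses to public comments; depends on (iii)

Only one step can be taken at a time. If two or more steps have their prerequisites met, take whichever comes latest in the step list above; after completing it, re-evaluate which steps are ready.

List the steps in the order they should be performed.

(iii), (x), (ii), (vi), (iv), (i), (viii), (ix), (v), (vii)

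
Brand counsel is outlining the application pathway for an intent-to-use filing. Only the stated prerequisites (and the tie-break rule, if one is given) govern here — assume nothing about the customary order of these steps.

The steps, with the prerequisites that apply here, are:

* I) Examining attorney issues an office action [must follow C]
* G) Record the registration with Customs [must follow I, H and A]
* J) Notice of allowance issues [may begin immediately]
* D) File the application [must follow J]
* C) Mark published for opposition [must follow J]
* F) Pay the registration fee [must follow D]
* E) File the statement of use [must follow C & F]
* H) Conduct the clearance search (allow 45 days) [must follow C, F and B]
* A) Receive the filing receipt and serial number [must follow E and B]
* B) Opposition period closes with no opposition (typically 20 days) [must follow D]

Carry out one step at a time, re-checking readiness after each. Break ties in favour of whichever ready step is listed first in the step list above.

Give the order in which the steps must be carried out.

J has no prerequisites → J first.
Ready: D and C. D is listed earlier → D.
F and B now also ready, so the ready set is {C, F, B}; C is listed earlier → C.
Now I, F and B have their prerequisites met. I is listed earlier, so I next.
Ready: F and B. F is listed earlier → F.
E now also ready, so the ready set is {E, B}; E is listed earlier → E.
B is the only step now ready → B.
Now H and A have their prerequisites met. H is listed earlier, so H next.
A needed E and B, now all done → A.
Next only G has its prerequisites met → G.

J, D, C, I, F, E, B, H, A, G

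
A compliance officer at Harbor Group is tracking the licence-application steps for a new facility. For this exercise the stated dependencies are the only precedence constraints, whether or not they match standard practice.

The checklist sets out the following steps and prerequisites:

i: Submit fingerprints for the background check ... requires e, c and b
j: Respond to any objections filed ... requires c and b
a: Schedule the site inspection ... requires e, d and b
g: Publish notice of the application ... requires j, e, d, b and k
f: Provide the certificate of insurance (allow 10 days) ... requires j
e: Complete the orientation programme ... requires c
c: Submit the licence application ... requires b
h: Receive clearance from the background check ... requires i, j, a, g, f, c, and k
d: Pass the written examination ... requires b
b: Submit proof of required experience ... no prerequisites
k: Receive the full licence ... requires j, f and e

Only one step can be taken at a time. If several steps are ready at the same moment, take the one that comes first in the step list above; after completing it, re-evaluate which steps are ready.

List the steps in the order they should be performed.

b, c, j, f, e, i, d, a, k, g, h

Only b has no prerequisites, so it is first.
Ready: c and d. c is listed earlier → c.
Now j, e and d have their prerequisites met. j is listed earlier, so j next.
f now also ready, so the ready set is {f, e, d}; f is listed earlier → f.
Ready: e and d. e is listed earlier → e.
Ready: i, d and k. i is listed earlier → i.
Ready: d and k. d is listed earlier → d.
a now also ready, so the ready set is {a, k}; a is listed earlier → a.
Next only k has its prerequisites met → k.
That leaves g as the only ready step → g.
h is the only step now ready → h.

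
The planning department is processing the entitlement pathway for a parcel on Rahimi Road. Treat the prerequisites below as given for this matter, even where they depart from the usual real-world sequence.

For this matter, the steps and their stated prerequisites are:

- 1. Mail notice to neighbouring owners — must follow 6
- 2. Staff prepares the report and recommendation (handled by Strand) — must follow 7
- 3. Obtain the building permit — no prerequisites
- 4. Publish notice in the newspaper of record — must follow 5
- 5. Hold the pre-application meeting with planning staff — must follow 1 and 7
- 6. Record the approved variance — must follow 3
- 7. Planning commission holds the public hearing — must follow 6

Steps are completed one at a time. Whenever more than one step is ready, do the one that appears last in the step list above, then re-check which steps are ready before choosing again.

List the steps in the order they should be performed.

3, 6, 7, 2, 1, 5, 4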